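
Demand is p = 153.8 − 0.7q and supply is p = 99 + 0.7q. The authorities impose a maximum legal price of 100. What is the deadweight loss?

995.66

Competitive equilibrium: 153.8 − 0.7q = 99 + 0.7q → q* = 39.1429, p* = 126.4.
At the ceiling p = 100, quantity supplied = (100 − 99)/0.7 = 1.4286.
Willingness to pay at q' = 1.4286: 153.8 − 0.7·1.4286 = 152.8.
Δq = 39.1429 − 1.4286 = 37.7143; wedge = 152.8 − 100 = 52.8.
Deadweight loss = ½ × 37.7143 × 52.8 = 995.66.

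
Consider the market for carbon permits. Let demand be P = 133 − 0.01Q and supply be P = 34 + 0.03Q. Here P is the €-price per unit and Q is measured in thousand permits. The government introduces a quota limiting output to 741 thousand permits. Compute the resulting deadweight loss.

€60135.12 thousand

Competitive equilibrium: 133 − 0.01Q = 34 + 0.03Q → Q* = 2475, P* = 108.25.
At Q = 741: demand price = 133 − 0.01·741 = 125.59; supply price = 34 + 0.03·741 = 56.23.
ΔQ = 2475 − 741 = 1734; wedge = 125.59 − 56.23 = 69.36.
Deadweight loss = ½ × 1734 × 69.36 = €60135.12 thousand.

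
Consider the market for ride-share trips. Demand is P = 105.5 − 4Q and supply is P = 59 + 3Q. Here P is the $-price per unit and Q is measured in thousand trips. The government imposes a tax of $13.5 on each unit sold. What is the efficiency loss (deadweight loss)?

Competitive equilibrium: 105.5 − 4Q = 59 + 3Q → Q* = 6.6429, P* = 78.9286.
With the tax, the buyer price exceeds the seller price by 13.5: (105.5 − 4Q) − (59 + 3Q) = 13.5 → Q' = 4.7143.
ΔQ = 6.6429 − 4.7143 = 1.9286; the wedge equals the tax, 13.5.
Deadweight loss = ½ × 1.9286 × 13.5 = $13.02 thousand.

$13.02 thousand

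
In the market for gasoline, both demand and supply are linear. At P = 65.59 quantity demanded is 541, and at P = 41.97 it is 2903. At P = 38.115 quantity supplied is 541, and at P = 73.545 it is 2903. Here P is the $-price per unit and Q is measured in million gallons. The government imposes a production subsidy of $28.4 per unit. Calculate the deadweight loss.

$16131.20 million

Demand slope = (41.97 − 65.59)/(2903 − 541) = −0.01, so P = 71 − 0.01Q.
Supply slope = (73.545 − 38.115)/(2903 − 541) = 0.015, so P = 30 + 0.015Q.
Competitive equilibrium: 71 − 0.01Q = 30 + 0.015Q → Q* = 1640, P* = 54.6.
The subsidy lowers effective supply by 28.4: P = 1.6 + 0.015Q.
New quantity: 71 − 0.01Q = 1.6 + 0.015Q → Q' = 2776.
Overproduction ΔQ = 2776 − 1640 = 1136; wedge = subsidy = 28.4.
Welfare loss = ½ × 1136 × 28.4 = $16131.20 million.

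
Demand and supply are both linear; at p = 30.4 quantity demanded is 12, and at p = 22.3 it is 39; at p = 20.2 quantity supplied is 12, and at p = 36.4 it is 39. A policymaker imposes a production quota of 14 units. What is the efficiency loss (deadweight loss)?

39.20

Demand slope = (22.3 − 30.4)/(39 − 12) = −0.3, so p = 34 − 0.3q.
Supply slope = (36.4 − 20.2)/(39 − 12) = 0.6, so p = 13 + 0.6q.
Competitive equilibrium: 34 − 0.3q = 13 + 0.6q → q* = 23.3333, p* = 27.
At q = 14: demand price = 34 − 0.3·14 = 29.8; supply price = 13 + 0.6·14 = 21.4.
Δq = 23.3333 − 14 = 9.3333; wedge = 29.8 − 21.4 = 8.4.
Welfare loss = ½ × 9.3333 × 8.4 = 39.20.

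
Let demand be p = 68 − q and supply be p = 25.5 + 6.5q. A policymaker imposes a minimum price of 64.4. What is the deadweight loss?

16.02

Competitive equilibrium: 68 − q = 25.5 + 6.5q → q* = 5.6667, p* = 62.3333.
At the floor p = 64.4, quantity demanded = (68 − 64.4)/1 = 3.6.
Sellers' marginal cost at q' = 3.6: 25.5 + 6.5·3.6 = 48.9.
Δq = 5.6667 − 3.6 = 2.0667; wedge = 64.4 − 48.9 = 15.5.
DWL = ½ × 2.0667 × 15.5 = 16.02.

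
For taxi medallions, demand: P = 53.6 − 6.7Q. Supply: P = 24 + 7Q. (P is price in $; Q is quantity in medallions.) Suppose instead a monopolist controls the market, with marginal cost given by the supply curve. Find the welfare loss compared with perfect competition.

Competitive equilibrium: 53.6 − 6.7Q = 24 + 7Q → Q* = 2.1606, P* = 39.1241.
Marginal revenue: MR = 53.6 − 13.4Q. Set MR = MC: 53.6 − 13.4Q = 24 + 7Q → Q_m = 1.451.
Price P_m = 53.6 − 6.7·1.451 = 43.8783; MC(Q_m) = 24 + 7·1.451 = 34.157.
Competitive Q* = 2.1606, so ΔQ = 0.7096; wedge = 43.8783 − 34.157 = 9.7213.
DWL = ½ × 0.7096 × 9.7213 = $3.45.

$3.45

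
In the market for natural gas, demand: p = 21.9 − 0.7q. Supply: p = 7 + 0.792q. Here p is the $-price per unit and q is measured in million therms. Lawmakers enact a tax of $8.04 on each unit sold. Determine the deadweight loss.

$21.66 million

Competitive equilibrium: 21.9 − 0.7q = 7 + 0.792q → q* = 9.9866, p* = 14.9094.
With the tax, the buyer price exceeds the seller price by 8.04: (21.9 − 0.7q) − (7 + 0.792q) = 8.04 → q' = 4.5979.
Δq = 9.9866 − 4.5979 = 5.3887; the wedge equals the tax, 8.04.
The triangle = ½ × 5.3887 × 8.04 = $21.66 million.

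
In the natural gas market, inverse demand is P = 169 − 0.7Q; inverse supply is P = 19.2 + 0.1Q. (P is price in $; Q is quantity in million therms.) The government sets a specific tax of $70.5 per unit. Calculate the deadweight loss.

$3106.41 million

Competitive equilibrium: 169 − 0.7Q = 19.2 + 0.1Q → Q* = 187.25, P* = 37.925.
With the tax, the buyer price exceeds the seller price by 70.5: (169 − 0.7Q) − (19.2 + 0.1Q) = 70.5 → Q' = 99.125.
ΔQ = 187.25 − 99.125 = 88.125; the wedge equals the tax, 70.5.
DWL = ½ × 88.125 × 70.5 = $3106.41 million.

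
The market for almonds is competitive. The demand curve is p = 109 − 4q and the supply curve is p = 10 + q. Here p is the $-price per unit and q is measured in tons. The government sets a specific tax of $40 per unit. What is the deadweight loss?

Competitive equilibrium: 109 − 4q = 10 + q → q* = 19.8, p* = 29.8.
With the tax, the buyer price exceeds the seller price by 40: (109 − 4q) − (10 + q) = 40 → q' = 11.8.
Δq = 19.8 − 11.8 = 8; the wedge equals the tax, 40.
DWL = ½ × 8 × 40 = $160.

$160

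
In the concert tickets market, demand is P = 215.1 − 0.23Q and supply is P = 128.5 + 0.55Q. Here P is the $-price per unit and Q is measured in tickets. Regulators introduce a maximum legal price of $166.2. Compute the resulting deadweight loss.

$703.78

Competitive equilibrium: 215.1 − 0.23Q = 128.5 + 0.55Q → Q* = 111.0256, P* = 189.5641.
At the ceiling P = 166.2, quantity supplied = (166.2 − 128.5)/0.55 = 68.5455.
Willingness to pay at Q' = 68.5455: 215.1 − 0.23·68.5455 = 199.3345.
ΔQ = 111.0256 − 68.5455 = 42.4801; wedge = 199.3345 − 166.2 = 33.1345.
Deadweight loss = ½ × 42.4801 × 33.1345 = $703.78.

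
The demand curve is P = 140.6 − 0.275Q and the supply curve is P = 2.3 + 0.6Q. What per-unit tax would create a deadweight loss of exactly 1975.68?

58.8

Competitive equilibrium: 140.6 − 0.275Q = 2.3 + 0.6Q → Q* = 158.0571, P* = 97.1343.
A tax t gives ΔQ = t/0.875 and wedge t, so DWL = t²/1.75.
t²/1.75 = 1975.68 → t² = 3457.44 → t = 58.8.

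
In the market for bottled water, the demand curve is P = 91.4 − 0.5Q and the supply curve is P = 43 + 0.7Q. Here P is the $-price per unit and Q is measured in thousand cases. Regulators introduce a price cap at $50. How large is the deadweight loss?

$552.07 thousand

Competitive equilibrium: 91.4 − 0.5Q = 43 + 0.7Q → Q* = 40.3333, P* = 71.2333.
At the ceiling P = 50, quantity supplied = (50 − 43)/0.7 = 10.
Willingness to pay at Q' = 10: 91.4 − 0.5·10 = 86.4.
ΔQ = 40.3333 − 10 = 30.3333; wedge = 86.4 − 50 = 36.4.
DWL = ½ × 30.3333 × 36.4 = $552.07 thousand.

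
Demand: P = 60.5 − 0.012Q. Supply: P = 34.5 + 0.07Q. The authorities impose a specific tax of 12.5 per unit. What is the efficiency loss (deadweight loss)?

Competitive equilibrium: 60.5 − 0.012Q = 34.5 + 0.07Q → Q* = 317.0732, P* = 56.6951.
With the tax, the buyer price exceeds the seller price by 12.5: (60.5 − 0.012Q) − (34.5 + 0.07Q) = 12.5 → Q' = 164.6341.
ΔQ = 317.0732 − 164.6341 = 152.4391; the wedge equals the tax, 12.5.
Deadweight loss = ½ × 152.4391 × 12.5 = 952.74.

952.74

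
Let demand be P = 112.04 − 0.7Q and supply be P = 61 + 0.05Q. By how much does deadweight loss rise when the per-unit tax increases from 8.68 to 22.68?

Competitive equilibrium: 112.04 − 0.7Q = 61 + 0.05Q → Q* = 68.0533, P* = 64.4027.
For a per-unit tax t: ΔQ = t/0.75, so DWL = ½·t·(t/0.75) = t²/1.5.
At t = 8.68: DWL = 50.228. At t = 22.68: DWL = 342.922.
Increase = 342.922 − 50.228 = 292.69.

292.69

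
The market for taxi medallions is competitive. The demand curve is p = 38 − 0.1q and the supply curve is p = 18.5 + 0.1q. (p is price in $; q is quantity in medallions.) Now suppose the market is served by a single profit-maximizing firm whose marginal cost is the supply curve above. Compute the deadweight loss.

$105.625

Competitive equilibrium: 38 − 0.1q = 18.5 + 0.1q → q* = 97.5, p* = 28.25.
Marginal revenue: MR = 38 − 0.2q. Set MR = MC: 38 − 0.2q = 18.5 + 0.1q → q_m = 65.
Price p_m = 38 − 0.1·65 = 31.5; MC(q_m) = 18.5 + 0.1·65 = 25.
Competitive q* = 97.5, so Δq = 32.5; wedge = 31.5 − 25 = 6.5.
Deadweight loss = ½ × 32.5 × 6.5 = $105.625.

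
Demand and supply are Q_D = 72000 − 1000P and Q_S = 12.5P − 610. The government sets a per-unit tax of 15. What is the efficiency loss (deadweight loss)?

In inverse form: demand P = 72 − 0.001Q, supply P = 48.8 + 0.08Q.
Competitive equilibrium: 72 − 0.001Q = 48.8 + 0.08Q → Q* = 286.4198, P* = 71.7136.
With the tax, the buyer price exceeds the seller price by 15: (72 − 0.001Q) − (48.8 + 0.08Q) = 15 → Q' = 101.2346.
ΔQ = 286.4198 − 101.2346 = 185.1852; the wedge equals the tax, 15.
Welfare loss = ½ × 185.1852 × 15 = 1388.89.

1388.89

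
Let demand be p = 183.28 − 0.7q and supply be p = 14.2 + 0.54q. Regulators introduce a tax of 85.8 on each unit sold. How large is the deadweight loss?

Competitive equilibrium: 183.28 − 0.7q = 14.2 + 0.54q → q* = 136.3548, p* = 87.8316.
With the tax, the buyer price exceeds the seller price by 85.8: (183.28 − 0.7q) − (14.2 + 0.54q) = 85.8 → q' = 67.1613.
Δq = 136.3548 − 67.1613 = 69.1935; the wedge equals the tax, 85.8.
DWL = ½ × 69.1935 × 85.8 = 2968.40.

2968.40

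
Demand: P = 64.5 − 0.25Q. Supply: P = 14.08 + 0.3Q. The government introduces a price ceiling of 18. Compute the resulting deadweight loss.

Competitive equilibrium: 64.5 − 0.25Q = 14.08 + 0.3Q → Q* = 91.6727, P* = 41.5818.
At the ceiling P = 18, quantity supplied = (18 − 14.08)/0.3 = 13.0667.
Willingness to pay at Q' = 13.0667: 64.5 − 0.25·13.0667 = 61.2333.
ΔQ = 91.6727 − 13.0667 = 78.606; wedge = 61.2333 − 18 = 43.2333.
Welfare loss = ½ × 78.606 × 43.2333 = 1699.20.

1699.20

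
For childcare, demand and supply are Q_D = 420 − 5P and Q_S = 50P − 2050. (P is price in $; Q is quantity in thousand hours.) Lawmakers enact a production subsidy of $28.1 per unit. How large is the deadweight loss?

$1794.57 thousand

In inverse form: demand P = 84 − 0.2Q, supply P = 41 + 0.02Q.
Competitive equilibrium: 84 − 0.2Q = 41 + 0.02Q → Q* = 195.4545, P* = 44.9091.
The subsidy lowers effective supply by 28.1: P = 12.9 + 0.02Q.
New quantity: 84 − 0.2Q = 12.9 + 0.02Q → Q' = 323.1818.
Overproduction ΔQ = 323.1818 − 195.4545 = 127.7273; wedge = subsidy = 28.1.
DWL = ½ × 127.7273 × 28.1 = $1794.57 thousand.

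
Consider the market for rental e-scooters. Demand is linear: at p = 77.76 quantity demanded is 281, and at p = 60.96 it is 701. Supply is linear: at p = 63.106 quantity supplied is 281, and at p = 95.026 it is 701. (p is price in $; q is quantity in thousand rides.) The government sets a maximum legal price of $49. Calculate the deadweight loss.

$5643.52 thousand

Demand slope = (60.96 − 77.76)/(701 − 281) = −0.04, so p = 89 − 0.04q.
Supply slope = (95.026 − 63.106)/(701 − 281) = 0.076, so p = 41.75 + 0.076q.
Competitive equilibrium: 89 − 0.04q = 41.75 + 0.076q → q* = 407.3276, p* = 72.7069.
At the ceiling p = 49, quantity supplied = (49 − 41.75)/0.076 = 95.3947.
Willingness to pay at q' = 95.3947: 89 − 0.04·95.3947 = 85.1842.
Δq = 407.3276 − 95.3947 = 311.9329; wedge = 85.1842 − 49 = 36.1842.
The triangle = ½ × 311.9329 × 36.1842 = $5643.52 thousand.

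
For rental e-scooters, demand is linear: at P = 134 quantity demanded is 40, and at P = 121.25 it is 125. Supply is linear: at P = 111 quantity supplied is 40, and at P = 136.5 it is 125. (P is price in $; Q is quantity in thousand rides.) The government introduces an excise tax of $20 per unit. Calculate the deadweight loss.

$444.44 thousand

Demand slope = (121.25 − 134)/(125 − 40) = −0.15, so P = 140 − 0.15Q.
Supply slope = (136.5 − 111)/(125 − 40) = 0.3, so P = 99 + 0.3Q.
Competitive equilibrium: 140 − 0.15Q = 99 + 0.3Q → Q* = 91.1111, P* = 126.3333.
With the tax, the buyer price exceeds the seller price by 20: (140 − 0.15Q) − (99 + 0.3Q) = 20 → Q' = 46.6667.
ΔQ = 91.1111 − 46.6667 = 44.4444; the wedge equals the tax, 20.
The triangle = ½ × 44.4444 × 20 = $444.44 thousand.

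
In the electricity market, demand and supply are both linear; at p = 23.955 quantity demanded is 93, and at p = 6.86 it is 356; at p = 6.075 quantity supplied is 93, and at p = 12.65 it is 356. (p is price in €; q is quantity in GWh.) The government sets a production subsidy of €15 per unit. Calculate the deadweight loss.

€1250

Demand slope = (6.86 − 23.955)/(356 − 93) = −0.065, so p = 30 − 0.065q.
Supply slope = (12.65 − 6.075)/(356 − 93) = 0.025, so p = 3.75 + 0.025q.
Competitive equilibrium: 30 − 0.065q = 3.75 + 0.025q → q* = 291.6667, p* = 11.0417.
The subsidy lowers effective supply by 15: p = 0.025q − 11.25.
New quantity: 30 − 0.065q = 0.025q − 11.25 → q' = 458.3333.
Overproduction Δq = 458.3333 − 291.6667 = 166.6666; wedge = subsidy = 15.
DWL = ½ × 166.6666 × 15 = €1250.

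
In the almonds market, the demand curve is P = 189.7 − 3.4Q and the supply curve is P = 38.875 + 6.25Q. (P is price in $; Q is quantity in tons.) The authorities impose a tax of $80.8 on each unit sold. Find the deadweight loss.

$338.27

Competitive equilibrium: 189.7 − 3.4Q = 38.875 + 6.25Q → Q* = 15.6295, P* = 136.5596.
With the tax, the buyer price exceeds the seller price by 80.8: (189.7 − 3.4Q) − (38.875 + 6.25Q) = 80.8 → Q' = 7.2565.
ΔQ = 15.6295 − 7.2565 = 8.373; the wedge equals the tax, 80.8.
Welfare loss = ½ × 8.373 × 80.8 = $338.27.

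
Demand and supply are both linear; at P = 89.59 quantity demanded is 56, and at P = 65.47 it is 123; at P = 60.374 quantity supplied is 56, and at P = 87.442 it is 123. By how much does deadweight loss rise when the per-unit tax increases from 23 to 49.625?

Demand slope = (65.47 − 89.59)/(123 − 56) = −0.36, so P = 109.75 − 0.36Q.
Supply slope = (87.442 − 60.374)/(123 − 56) = 0.404, so P = 37.75 + 0.404Q.
Competitive equilibrium: 109.75 − 0.36Q = 37.75 + 0.404Q → Q* = 94.2408, P* = 75.8233.
For a per-unit tax t: ΔQ = t/0.764, so DWL = ½·t·(t/0.764) = t²/1.528.
At t = 23: DWL = 346.204. At t = 49.625: DWL = 1611.676.
Increase = 1611.676 − 346.204 = 1265.47.

1265.47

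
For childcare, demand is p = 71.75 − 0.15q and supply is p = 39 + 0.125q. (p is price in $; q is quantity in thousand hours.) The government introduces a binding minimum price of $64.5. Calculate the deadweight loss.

$688.41 thousand

Competitive equilibrium: 71.75 − 0.15q = 39 + 0.125q → q* = 119.0909, p* = 53.8864.
At the floor p = 64.5, quantity demanded = (71.75 − 64.5)/0.15 = 48.3333.
Sellers' marginal cost at q' = 48.3333: 39 + 0.125·48.3333 = 45.0417.
Δq = 119.0909 − 48.3333 = 70.7576; wedge = 64.5 − 45.0417 = 19.4583.
Welfare loss = ½ × 70.7576 × 19.4583 = $688.41 thousand.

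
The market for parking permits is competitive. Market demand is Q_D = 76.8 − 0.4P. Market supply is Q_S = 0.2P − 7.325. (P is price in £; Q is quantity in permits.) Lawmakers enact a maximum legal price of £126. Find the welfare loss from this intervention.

In inverse form: demand P = 192 − 2.5Q, supply P = 36.625 + 5Q.
Competitive equilibrium: 192 − 2.5Q = 36.625 + 5Q → Q* = 20.7167, P* = 140.2083.
At the ceiling P = 126, quantity supplied = (126 − 36.625)/5 = 17.875.
Willingness to pay at Q' = 17.875: 192 − 2.5·17.875 = 147.3125.
ΔQ = 20.7167 − 17.875 = 2.8417; wedge = 147.3125 − 126 = 21.3125.
Deadweight loss = ½ × 2.8417 × 21.3125 = £30.28.

£30.28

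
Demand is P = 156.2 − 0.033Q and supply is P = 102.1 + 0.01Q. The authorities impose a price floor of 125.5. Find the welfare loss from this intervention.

2310.75

Competitive equilibrium: 156.2 − 0.033Q = 102.1 + 0.01Q → Q* = 1258.13953, P* = 114.6814.
At the floor P = 125.5, quantity demanded = (156.2 − 125.5)/0.033 = 930.30303.
Sellers' marginal cost at Q' = 930.30303: 102.1 + 0.01·930.30303 = 111.40303.
ΔQ = 1258.13953 − 930.30303 = 327.8365; wedge = 125.5 − 111.40303 = 14.09697.
Welfare loss = ½ × 327.8365 × 14.09697 = 2310.75.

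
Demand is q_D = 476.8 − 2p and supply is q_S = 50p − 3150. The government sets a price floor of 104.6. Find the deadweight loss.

1263.38

In inverse form: demand p = 238.4 − 0.5q, supply p = 63 + 0.02q.
Competitive equilibrium: 238.4 − 0.5q = 63 + 0.02q → q* = 337.3077, p* = 69.7462.
At the floor p = 104.6, quantity demanded = (238.4 − 104.6)/0.5 = 267.6.
Sellers' marginal cost at q' = 267.6: 63 + 0.02·267.6 = 68.352.
Δq = 337.3077 − 267.6 = 69.7077; wedge = 104.6 − 68.352 = 36.248.
DWL = ½ × 69.7077 × 36.248 = 1263.38.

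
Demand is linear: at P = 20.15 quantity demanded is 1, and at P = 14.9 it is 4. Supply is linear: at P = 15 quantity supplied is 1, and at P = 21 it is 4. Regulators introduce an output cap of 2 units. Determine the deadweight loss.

Demand slope = (14.9 − 20.15)/(4 − 1) = −1.75, so P = 21.9 − 1.75Q.
Supply slope = (21 − 15)/(4 − 1) = 2, so P = 13 + 2Q.
Competitive equilibrium: 21.9 − 1.75Q = 13 + 2Q → Q* = 2.3733, P* = 17.7467.
At Q = 2: demand price = 21.9 − 1.75·2 = 18.4; supply price = 13 + 2·2 = 17.
ΔQ = 2.3733 − 2 = 0.3733; wedge = 18.4 − 17 = 1.4.
Welfare loss = ½ × 0.3733 × 1.4 = 0.26.

0.26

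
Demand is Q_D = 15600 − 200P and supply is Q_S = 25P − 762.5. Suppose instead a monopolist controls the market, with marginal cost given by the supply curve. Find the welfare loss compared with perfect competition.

250.69

In inverse form: demand P = 78 − 0.005Q, supply P = 30.5 + 0.04Q.
Competitive equilibrium: 78 − 0.005Q = 30.5 + 0.04Q → Q* = 1055.5556, P* = 72.7222.
Marginal revenue: MR = 78 − 0.01Q. Set MR = MC: 78 − 0.01Q = 30.5 + 0.04Q → Q_m = 950.
Price P_m = 78 − 0.005·950 = 73.25; MC(Q_m) = 30.5 + 0.04·950 = 68.5.
Competitive Q* = 1055.5556, so ΔQ = 105.5556; wedge = 73.25 − 68.5 = 4.75.
Welfare loss = ½ × 105.5556 × 4.75 = 250.69.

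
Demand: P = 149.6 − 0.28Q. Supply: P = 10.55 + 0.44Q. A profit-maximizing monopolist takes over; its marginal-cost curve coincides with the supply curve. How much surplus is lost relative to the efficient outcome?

1052.68

Competitive equilibrium: 149.6 − 0.28Q = 10.55 + 0.44Q → Q* = 193.125, P* = 95.525.
Marginal revenue: MR = 149.6 − 0.56Q. Set MR = MC: 149.6 − 0.56Q = 10.55 + 0.44Q → Q_m = 139.05.
Price P_m = 149.6 − 0.28·139.05 = 110.666; MC(Q_m) = 10.55 + 0.44·139.05 = 71.732.
Competitive Q* = 193.125, so ΔQ = 54.075; wedge = 110.666 − 71.732 = 38.934.
Welfare loss = ½ × 54.075 × 38.934 = 1052.68.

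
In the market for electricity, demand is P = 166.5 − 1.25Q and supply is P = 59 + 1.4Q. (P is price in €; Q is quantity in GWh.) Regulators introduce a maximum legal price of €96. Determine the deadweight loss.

€264.83

Competitive equilibrium: 166.5 − 1.25Q = 59 + 1.4Q → Q* = 40.56604, P* = 115.79245.
At the ceiling P = 96, quantity supplied = (96 − 59)/1.4 = 26.42857.
Willingness to pay at Q' = 26.42857: 166.5 − 1.25·26.42857 = 133.46429.
ΔQ = 40.56604 − 26.42857 = 14.13747; wedge = 133.46429 − 96 = 37.46429.
DWL = ½ × 14.13747 × 37.46429 = €264.83.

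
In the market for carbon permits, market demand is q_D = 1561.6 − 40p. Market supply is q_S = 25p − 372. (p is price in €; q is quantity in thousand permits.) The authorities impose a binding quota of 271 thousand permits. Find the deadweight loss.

In inverse form: demand p = 39.04 − 0.025q, supply p = 14.88 + 0.04q.
Competitive equilibrium: 39.04 − 0.025q = 14.88 + 0.04q → q* = 371.6923, p* = 29.7477.
At q = 271: demand price = 39.04 − 0.025·271 = 32.265; supply price = 14.88 + 0.04·271 = 25.72.
Δq = 371.6923 − 271 = 100.6923; wedge = 32.265 − 25.72 = 6.545.
Welfare loss = ½ × 100.6923 × 6.545 = €329.52 thousand.

€329.52 thousand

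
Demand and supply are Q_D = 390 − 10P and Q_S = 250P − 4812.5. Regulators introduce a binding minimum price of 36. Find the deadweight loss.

1329.60

In inverse form: demand P = 39 − 0.1Q, supply P = 19.25 + 0.004Q.
Competitive equilibrium: 39 − 0.1Q = 19.25 + 0.004Q → Q* = 189.9038, P* = 20.0096.
At the floor P = 36, quantity demanded = (39 − 36)/0.1 = 30.
Sellers' marginal cost at Q' = 30: 19.25 + 0.004·30 = 19.37.
ΔQ = 189.9038 − 30 = 159.9038; wedge = 36 − 19.37 = 16.63.
Deadweight loss = ½ × 159.9038 × 16.63 = 1329.60.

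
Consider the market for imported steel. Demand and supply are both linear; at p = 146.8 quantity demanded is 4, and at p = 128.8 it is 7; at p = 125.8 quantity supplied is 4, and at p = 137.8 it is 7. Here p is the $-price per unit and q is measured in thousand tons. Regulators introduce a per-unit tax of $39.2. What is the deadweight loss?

Demand slope = (128.8 − 146.8)/(7 − 4) = −6, so p = 170.8 − 6q.
Supply slope = (137.8 − 125.8)/(7 − 4) = 4, so p = 109.8 + 4q.
Competitive equilibrium: 170.8 − 6q = 109.8 + 4q → q* = 6.1, p* = 134.2.
With the tax, the buyer price exceeds the seller price by 39.2: (170.8 − 6q) − (109.8 + 4q) = 39.2 → q' = 2.18.
Δq = 6.1 − 2.18 = 3.92; the wedge equals the tax, 39.2.
Deadweight loss = ½ × 3.92 × 39.2 = $76.832 thousand.

$76.832 thousand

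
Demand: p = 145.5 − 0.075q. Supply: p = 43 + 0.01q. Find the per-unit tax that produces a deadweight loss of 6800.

34

Competitive equilibrium: 145.5 − 0.075q = 43 + 0.01q → q* = 1205.8824, p* = 55.0588.
A tax t gives Δq = t/0.085 and wedge t, so DWL = t²/0.17.
t²/0.17 = 6800 → t² = 1156 → t = 34.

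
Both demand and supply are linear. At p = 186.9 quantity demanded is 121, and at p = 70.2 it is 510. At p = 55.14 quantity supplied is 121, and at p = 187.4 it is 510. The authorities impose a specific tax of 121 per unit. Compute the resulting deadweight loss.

11438.28

Demand slope = (70.2 − 186.9)/(510 − 121) = −0.3, so p = 223.2 − 0.3q.
Supply slope = (187.4 − 55.14)/(510 − 121) = 0.34, so p = 14 + 0.34q.
Competitive equilibrium: 223.2 − 0.3q = 14 + 0.34q → q* = 326.875, p* = 125.1375.
With the tax, the buyer price exceeds the seller price by 121: (223.2 − 0.3q) − (14 + 0.34q) = 121 → q' = 137.8125.
Δq = 326.875 − 137.8125 = 189.0625; the wedge equals the tax, 121.
The triangle = ½ × 189.0625 × 121 = 11438.28.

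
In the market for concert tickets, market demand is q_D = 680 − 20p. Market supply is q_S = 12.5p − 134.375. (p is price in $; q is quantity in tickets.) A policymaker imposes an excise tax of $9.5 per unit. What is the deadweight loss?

$347.12

In inverse form: demand p = 34 − 0.05q, supply p = 10.75 + 0.08q.
Competitive equilibrium: 34 − 0.05q = 10.75 + 0.08q → q* = 178.8462, p* = 25.0577.
With the tax, the buyer price exceeds the seller price by 9.5: (34 − 0.05q) − (10.75 + 0.08q) = 9.5 → q' = 105.7692.
Δq = 178.8462 − 105.7692 = 73.077; the wedge equals the tax, 9.5.
Deadweight loss = ½ × 73.077 × 9.5 = $347.12.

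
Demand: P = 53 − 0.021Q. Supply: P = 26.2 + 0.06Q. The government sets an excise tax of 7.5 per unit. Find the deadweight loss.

Competitive equilibrium: 53 − 0.021Q = 26.2 + 0.06Q → Q* = 330.8642, P* = 46.0519.
With the tax, the buyer price exceeds the seller price by 7.5: (53 − 0.021Q) − (26.2 + 0.06Q) = 7.5 → Q' = 238.2716.
ΔQ = 330.8642 − 238.2716 = 92.5926; the wedge equals the tax, 7.5.
Welfare loss = ½ × 92.5926 × 7.5 = 347.22.

347.22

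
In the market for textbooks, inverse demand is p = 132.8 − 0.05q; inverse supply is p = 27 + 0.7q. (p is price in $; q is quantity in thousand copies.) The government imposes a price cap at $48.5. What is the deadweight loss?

Competitive equilibrium: 132.8 − 0.05q = 27 + 0.7q → q* = 141.0667, p* = 125.7467.
At the ceiling p = 48.5, quantity supplied = (48.5 − 27)/0.7 = 30.7143.
Willingness to pay at q' = 30.7143: 132.8 − 0.05·30.7143 = 131.2643.
Δq = 141.0667 − 30.7143 = 110.3524; wedge = 131.2643 − 48.5 = 82.7643.
DWL = ½ × 110.3524 × 82.7643 = $4566.62 thousand.

$4566.62 thousand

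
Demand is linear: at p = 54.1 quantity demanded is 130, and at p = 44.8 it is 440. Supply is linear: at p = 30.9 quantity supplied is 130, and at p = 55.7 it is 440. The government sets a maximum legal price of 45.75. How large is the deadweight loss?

Demand slope = (44.8 − 54.1)/(440 − 130) = −0.03, so p = 58 − 0.03q.
Supply slope = (55.7 − 30.9)/(440 − 130) = 0.08, so p = 20.5 + 0.08q.
Competitive equilibrium: 58 − 0.03q = 20.5 + 0.08q → q* = 340.9091, p* = 47.7727.
At the ceiling p = 45.75, quantity supplied = (45.75 − 20.5)/0.08 = 315.625.
Willingness to pay at q' = 315.625: 58 − 0.03·315.625 = 48.5313.
Δq = 340.9091 − 315.625 = 25.2841; wedge = 48.5313 − 45.75 = 2.7813.
Deadweight loss = ½ × 25.2841 × 2.7813 = 35.16.

35.16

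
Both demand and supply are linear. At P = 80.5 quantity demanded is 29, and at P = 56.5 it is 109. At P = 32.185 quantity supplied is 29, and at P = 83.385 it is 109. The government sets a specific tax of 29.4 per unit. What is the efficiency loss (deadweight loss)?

Demand slope = (56.5 − 80.5)/(109 − 29) = −0.3, so P = 89.2 − 0.3Q.
Supply slope = (83.385 − 32.185)/(109 − 29) = 0.64, so P = 13.625 + 0.64Q.
Competitive equilibrium: 89.2 − 0.3Q = 13.625 + 0.64Q → Q* = 80.3989, P* = 65.0803.
With the tax, the buyer price exceeds the seller price by 29.4: (89.2 − 0.3Q) − (13.625 + 0.64Q) = 29.4 → Q' = 49.1223.
ΔQ = 80.3989 − 49.1223 = 31.2766; the wedge equals the tax, 29.4.
Deadweight loss = ½ × 31.2766 × 29.4 = 459.77.

459.77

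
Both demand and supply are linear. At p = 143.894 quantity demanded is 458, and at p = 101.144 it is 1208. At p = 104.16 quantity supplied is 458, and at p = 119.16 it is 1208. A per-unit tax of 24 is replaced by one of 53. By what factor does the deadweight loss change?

4.877

Demand slope = (101.144 − 143.894)/(1208 − 458) = −0.057, so p = 170 − 0.057q.
Supply slope = (119.16 − 104.16)/(1208 − 458) = 0.02, so p = 95 + 0.02q.
Competitive equilibrium: 170 − 0.057q = 95 + 0.02q → q* = 974.026, p* = 114.4805.
For a per-unit tax t: Δq = t/0.077, so DWL = ½·t·(t/0.077) = t²/0.154.
At t = 24: DWL = 3740.260. At t = 53: DWL = 18240.260.
Ratio = (53/24)² = 4.877.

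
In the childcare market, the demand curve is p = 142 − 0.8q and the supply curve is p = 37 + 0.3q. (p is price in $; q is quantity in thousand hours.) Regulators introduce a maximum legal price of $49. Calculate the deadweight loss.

$1691.36 thousand

Competitive equilibrium: 142 − 0.8q = 37 + 0.3q → q* = 95.4545, p* = 65.6364.
At the ceiling p = 49, quantity supplied = (49 − 37)/0.3 = 40.
Willingness to pay at q' = 40: 142 − 0.8·40 = 110.
Δq = 95.4545 − 40 = 55.4545; wedge = 110 − 49 = 61.
DWL = ½ × 55.4545 × 61 = $1691.36 thousand.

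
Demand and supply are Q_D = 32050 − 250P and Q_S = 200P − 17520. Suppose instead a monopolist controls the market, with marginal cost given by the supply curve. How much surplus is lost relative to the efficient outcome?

8669.88

In inverse form: demand P = 128.2 − 0.004Q, supply P = 87.6 + 0.005Q.
Competitive equilibrium: 128.2 − 0.004Q = 87.6 + 0.005Q → Q* = 4511.11111, P* = 110.15556.
Marginal revenue: MR = 128.2 − 0.008Q. Set MR = MC: 128.2 − 0.008Q = 87.6 + 0.005Q → Q_m = 3123.07692.
Price P_m = 128.2 − 0.004·3123.07692 = 115.70769; MC(Q_m) = 87.6 + 0.005·3123.07692 = 103.21538.
Competitive Q* = 4511.11111, so ΔQ = 1388.03419; wedge = 115.70769 − 103.21538 = 12.49231.
Deadweight loss = ½ × 1388.03419 × 12.49231 = 8669.88.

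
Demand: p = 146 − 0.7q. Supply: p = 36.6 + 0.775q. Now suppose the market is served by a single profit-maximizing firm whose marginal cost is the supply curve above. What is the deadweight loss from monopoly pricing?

Competitive equilibrium: 146 − 0.7q = 36.6 + 0.775q → q* = 74.1695, p* = 94.0814.
Marginal revenue: MR = 146 − 1.4q. Set MR = MC: 146 − 1.4q = 36.6 + 0.775q → q_m = 50.2989.
Price p_m = 146 − 0.7·50.2989 = 110.7908; MC(q_m) = 36.6 + 0.775·50.2989 = 75.5816.
Competitive q* = 74.1695, so Δq = 23.8706; wedge = 110.7908 − 75.5816 = 35.2092.
The triangle = ½ × 23.8706 × 35.2092 = 420.23.

420.23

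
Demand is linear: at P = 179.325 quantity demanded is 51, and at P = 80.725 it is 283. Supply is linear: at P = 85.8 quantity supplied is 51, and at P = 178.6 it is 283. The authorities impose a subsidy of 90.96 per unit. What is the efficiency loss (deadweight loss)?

Demand slope = (80.725 − 179.325)/(283 − 51) = −0.425, so P = 201 − 0.425Q.
Supply slope = (178.6 − 85.8)/(283 − 51) = 0.4, so P = 65.4 + 0.4Q.
Competitive equilibrium: 201 − 0.425Q = 65.4 + 0.4Q → Q* = 164.3636, P* = 131.1455.
The subsidy lowers effective supply by 90.96: P = 0.4Q − 25.56.
New quantity: 201 − 0.425Q = 0.4Q − 25.56 → Q' = 274.6182.
Overproduction ΔQ = 274.6182 − 164.3636 = 110.2546; wedge = subsidy = 90.96.
The triangle = ½ × 110.2546 × 90.96 = 5014.38.

5014.38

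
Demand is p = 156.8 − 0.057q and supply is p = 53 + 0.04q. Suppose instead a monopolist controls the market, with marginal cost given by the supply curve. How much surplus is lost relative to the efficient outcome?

7608.54

Competitive equilibrium: 156.8 − 0.057q = 53 + 0.04q → q* = 1070.1031, p* = 95.8041.
Marginal revenue: MR = 156.8 − 0.114q. Set MR = MC: 156.8 − 0.114q = 53 + 0.04q → q_m = 674.026.
Price p_m = 156.8 − 0.057·674.026 = 118.3805; MC(q_m) = 53 + 0.04·674.026 = 79.961.
Competitive q* = 1070.1031, so Δq = 396.0771; wedge = 118.3805 − 79.961 = 38.4195.
The triangle = ½ × 396.0771 × 38.4195 = 7608.54.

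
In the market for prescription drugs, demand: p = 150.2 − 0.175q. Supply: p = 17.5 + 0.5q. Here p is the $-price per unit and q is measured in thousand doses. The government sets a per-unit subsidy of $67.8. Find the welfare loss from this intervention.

$3405.07 thousand

Competitive equilibrium: 150.2 − 0.175q = 17.5 + 0.5q → q* = 196.5926, p* = 115.7963.
The subsidy lowers effective supply by 67.8: p = 0.5q − 50.3.
New quantity: 150.2 − 0.175q = 0.5q − 50.3 → q' = 297.037.
Overproduction Δq = 297.037 − 196.5926 = 100.4444; wedge = subsidy = 67.8.
Deadweight loss = ½ × 100.4444 × 67.8 = $3405.07 thousand.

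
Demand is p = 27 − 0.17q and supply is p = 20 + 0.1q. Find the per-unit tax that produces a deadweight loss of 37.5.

Competitive equilibrium: 27 − 0.17q = 20 + 0.1q → q* = 25.9259, p* = 22.5926.
A tax t gives Δq = t/0.27 and wedge t, so DWL = t²/0.54.
t²/0.54 = 37.5 → t² = 20.25 → t = 4.5.

4.5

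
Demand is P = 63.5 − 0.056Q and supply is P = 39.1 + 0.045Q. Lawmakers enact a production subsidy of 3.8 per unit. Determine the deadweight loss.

Competitive equilibrium: 63.5 − 0.056Q = 39.1 + 0.045Q → Q* = 241.5842, P* = 49.9713.
The subsidy lowers effective supply by 3.8: P = 35.3 + 0.045Q.
New quantity: 63.5 − 0.056Q = 35.3 + 0.045Q → Q' = 279.2079.
Overproduction ΔQ = 279.2079 − 241.5842 = 37.6237; wedge = subsidy = 3.8.
The triangle = ½ × 37.6237 × 3.8 = 71.49.

71.49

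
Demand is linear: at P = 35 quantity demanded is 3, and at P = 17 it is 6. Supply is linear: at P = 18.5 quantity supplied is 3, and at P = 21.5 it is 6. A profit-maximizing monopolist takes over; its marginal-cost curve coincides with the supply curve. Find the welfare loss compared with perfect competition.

Demand slope = (17 − 35)/(6 − 3) = −6, so P = 53 − 6Q.
Supply slope = (21.5 − 18.5)/(6 − 3) = 1, so P = 15.5 + Q.
Competitive equilibrium: 53 − 6Q = 15.5 + Q → Q* = 5.3571, P* = 20.8571.
Marginal revenue: MR = 53 − 12Q. Set MR = MC: 53 − 12Q = 15.5 + Q → Q_m = 2.8846.
Price P_m = 53 − 6·2.8846 = 35.6924; MC(Q_m) = 15.5 + 1·2.8846 = 18.3846.
Competitive Q* = 5.3571, so ΔQ = 2.4725; wedge = 35.6924 − 18.3846 = 17.3078.
Welfare loss = ½ × 2.4725 × 17.3078 = 21.40.

21.40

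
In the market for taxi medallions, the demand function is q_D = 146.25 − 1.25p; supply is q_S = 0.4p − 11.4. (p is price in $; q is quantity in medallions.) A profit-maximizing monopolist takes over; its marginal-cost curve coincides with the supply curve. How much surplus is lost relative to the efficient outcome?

$45.18

In inverse form: demand p = 117 − 0.8q, supply p = 28.5 + 2.5q.
Competitive equilibrium: 117 − 0.8q = 28.5 + 2.5q → q* = 26.8182, p* = 95.5455.
Marginal revenue: MR = 117 − 1.6q. Set MR = MC: 117 − 1.6q = 28.5 + 2.5q → q_m = 21.5854.
Price p_m = 117 − 0.8·21.5854 = 99.7317; MC(q_m) = 28.5 + 2.5·21.5854 = 82.4635.
Competitive q* = 26.8182, so Δq = 5.2328; wedge = 99.7317 − 82.4635 = 17.2682.
The triangle = ½ × 5.2328 × 17.2682 = $45.18.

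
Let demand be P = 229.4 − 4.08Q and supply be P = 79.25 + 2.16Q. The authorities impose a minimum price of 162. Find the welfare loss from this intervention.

177.51

Competitive equilibrium: 229.4 − 4.08Q = 79.25 + 2.16Q → Q* = 24.0625, P* = 131.225.
At the floor P = 162, quantity demanded = (229.4 − 162)/4.08 = 16.5196.
Sellers' marginal cost at Q' = 16.5196: 79.25 + 2.16·16.5196 = 114.9323.
ΔQ = 24.0625 − 16.5196 = 7.5429; wedge = 162 − 114.9323 = 47.0677.
Deadweight loss = ½ × 7.5429 × 47.0677 = 177.51.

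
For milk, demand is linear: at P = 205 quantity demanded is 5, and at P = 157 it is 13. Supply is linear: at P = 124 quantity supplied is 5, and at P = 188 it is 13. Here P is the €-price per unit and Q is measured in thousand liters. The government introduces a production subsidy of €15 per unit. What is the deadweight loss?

€8.04 thousand

Demand slope = (157 − 205)/(13 − 5) = −6, so P = 235 − 6Q.
Supply slope = (188 − 124)/(13 − 5) = 8, so P = 84 + 8Q.
Competitive equilibrium: 235 − 6Q = 84 + 8Q → Q* = 10.7857, P* = 170.2857.
The subsidy lowers effective supply by 15: P = 69 + 8Q.
New quantity: 235 − 6Q = 69 + 8Q → Q' = 11.8571.
Overproduction ΔQ = 11.8571 − 10.7857 = 1.0714; wedge = subsidy = 15.
Deadweight loss = ½ × 1.0714 × 15 = €8.04 thousand.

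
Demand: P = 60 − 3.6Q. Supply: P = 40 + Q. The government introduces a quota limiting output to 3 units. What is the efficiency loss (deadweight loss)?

Competitive equilibrium: 60 − 3.6Q = 40 + Q → Q* = 4.3478, P* = 44.3478.
At Q = 3: demand price = 60 − 3.6·3 = 49.2; supply price = 40 + 1·3 = 43.
ΔQ = 4.3478 − 3 = 1.3478; wedge = 49.2 − 43 = 6.2.
DWL = ½ × 1.3478 × 6.2 = 4.18.

4.18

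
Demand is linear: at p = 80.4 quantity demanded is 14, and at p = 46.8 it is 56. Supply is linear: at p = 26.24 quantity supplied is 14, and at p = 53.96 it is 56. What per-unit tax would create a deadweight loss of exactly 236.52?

26.28

Demand slope = (46.8 − 80.4)/(56 − 14) = −0.8, so p = 91.6 − 0.8q.
Supply slope = (53.96 − 26.24)/(56 − 14) = 0.66, so p = 17 + 0.66q.
Competitive equilibrium: 91.6 − 0.8q = 17 + 0.66q → q* = 51.0959, p* = 50.7233.
A tax t gives Δq = t/1.46 and wedge t, so DWL = t²/2.92.
t²/2.92 = 236.52 → t² = 690.6384 → t = 26.28.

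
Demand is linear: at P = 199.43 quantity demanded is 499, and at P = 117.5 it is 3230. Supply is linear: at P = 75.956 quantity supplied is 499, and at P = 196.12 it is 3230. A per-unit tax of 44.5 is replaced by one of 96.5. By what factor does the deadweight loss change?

4.703

Demand slope = (117.5 − 199.43)/(3230 − 499) = −0.03, so P = 214.4 − 0.03Q.
Supply slope = (196.12 − 75.956)/(3230 − 499) = 0.044, so P = 54 + 0.044Q.
Competitive equilibrium: 214.4 − 0.03Q = 54 + 0.044Q → Q* = 2167.5676, P* = 149.373.
For a per-unit tax t: ΔQ = t/0.074, so DWL = ½·t·(t/0.074) = t²/0.148.
At t = 44.5: DWL = 13380.068. At t = 96.5: DWL = 62920.608.
Ratio = (96.5/44.5)² = 4.703.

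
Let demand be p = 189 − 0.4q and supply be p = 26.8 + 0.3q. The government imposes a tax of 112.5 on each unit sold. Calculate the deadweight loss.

Competitive equilibrium: 189 − 0.4q = 26.8 + 0.3q → q* = 231.7143, p* = 96.3143.
With the tax, the buyer price exceeds the seller price by 112.5: (189 − 0.4q) − (26.8 + 0.3q) = 112.5 → q' = 71.
Δq = 231.7143 − 71 = 160.7143; the wedge equals the tax, 112.5.
Welfare loss = ½ × 160.7143 × 112.5 = 9040.18.

9040.18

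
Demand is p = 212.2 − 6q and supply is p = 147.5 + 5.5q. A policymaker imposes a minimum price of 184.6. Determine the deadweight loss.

Competitive equilibrium: 212.2 − 6q = 147.5 + 5.5q → q* = 5.6261, p* = 178.4435.
At the floor p = 184.6, quantity demanded = (212.2 − 184.6)/6 = 4.6.
Sellers' marginal cost at q' = 4.6: 147.5 + 5.5·4.6 = 172.8.
Δq = 5.6261 − 4.6 = 1.0261; wedge = 184.6 − 172.8 = 11.8.
DWL = ½ × 1.0261 × 11.8 = 6.05.

6.05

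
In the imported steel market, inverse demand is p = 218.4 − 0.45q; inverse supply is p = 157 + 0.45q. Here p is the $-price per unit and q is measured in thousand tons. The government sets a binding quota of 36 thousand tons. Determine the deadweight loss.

Competitive equilibrium: 218.4 − 0.45q = 157 + 0.45q → q* = 68.2222, p* = 187.7.
At q = 36: demand price = 218.4 − 0.45·36 = 202.2; supply price = 157 + 0.45·36 = 173.2.
Δq = 68.2222 − 36 = 32.2222; wedge = 202.2 − 173.2 = 29.
DWL = ½ × 32.2222 × 29 = $467.22 thousand.

$467.22 thousand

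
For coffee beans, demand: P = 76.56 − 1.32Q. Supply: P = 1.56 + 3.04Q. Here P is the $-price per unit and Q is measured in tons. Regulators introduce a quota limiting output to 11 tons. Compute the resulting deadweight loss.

$83.85

Competitive equilibrium: 76.56 − 1.32Q = 1.56 + 3.04Q → Q* = 17.2018, P* = 53.8536.
At Q = 11: demand price = 76.56 − 1.32·11 = 62.04; supply price = 1.56 + 3.04·11 = 35.
ΔQ = 17.2018 − 11 = 6.2018; wedge = 62.04 − 35 = 27.04.
The triangle = ½ × 6.2018 × 27.04 = $83.85.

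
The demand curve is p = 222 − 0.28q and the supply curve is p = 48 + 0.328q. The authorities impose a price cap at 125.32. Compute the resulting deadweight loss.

773.82

Competitive equilibrium: 222 − 0.28q = 48 + 0.328q → q* = 286.1842, p* = 141.8684.
At the ceiling p = 125.32, quantity supplied = (125.32 − 48)/0.328 = 235.7317.
Willingness to pay at q' = 235.7317: 222 − 0.28·235.7317 = 155.9951.
Δq = 286.1842 − 235.7317 = 50.4525; wedge = 155.9951 − 125.32 = 30.6751.
Welfare loss = ½ × 50.4525 × 30.6751 = 773.82.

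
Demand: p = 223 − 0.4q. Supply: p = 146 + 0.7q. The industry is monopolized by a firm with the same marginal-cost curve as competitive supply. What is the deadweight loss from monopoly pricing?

Competitive equilibrium: 223 − 0.4q = 146 + 0.7q → q* = 70, p* = 195.
Marginal revenue: MR = 223 − 0.8q. Set MR = MC: 223 − 0.8q = 146 + 0.7q → q_m = 51.33333.
Price p_m = 223 − 0.4·51.33333 = 202.46667; MC(q_m) = 146 + 0.7·51.33333 = 181.93333.
Competitive q* = 70, so Δq = 18.66667; wedge = 202.46667 − 181.93333 = 20.53334.
Welfare loss = ½ × 18.66667 × 20.53334 = 191.64.

191.64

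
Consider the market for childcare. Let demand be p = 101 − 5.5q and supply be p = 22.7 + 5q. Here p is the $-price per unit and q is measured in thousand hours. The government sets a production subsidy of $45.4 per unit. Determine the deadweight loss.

$98.15 thousand

Competitive equilibrium: 101 − 5.5q = 22.7 + 5q → q* = 7.4571, p* = 59.9857.
The subsidy lowers effective supply by 45.4: p = 5q − 22.7.
New quantity: 101 − 5.5q = 5q − 22.7 → q' = 11.781.
Overproduction Δq = 11.781 − 7.4571 = 4.3239; wedge = subsidy = 45.4.
Welfare loss = ½ × 4.3239 × 45.4 = $98.15 thousand.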